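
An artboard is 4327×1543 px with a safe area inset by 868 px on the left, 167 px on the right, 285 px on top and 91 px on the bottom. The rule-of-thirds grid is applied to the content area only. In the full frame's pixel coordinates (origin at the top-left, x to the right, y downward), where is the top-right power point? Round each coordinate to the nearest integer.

Content width = 4327 − 868 − 167 = 3292 px; content height = 1543 − 285 − 91 = 1167 px.
Top-right is two-thirds across and one-third down within the content area.
x = 868 + 2 × 3292/3 = 868 + 2194.67 ≈ 3063
y = 285 + 1 × 1167/3 = 285 + 389.00 ≈ 674

(3063, 674)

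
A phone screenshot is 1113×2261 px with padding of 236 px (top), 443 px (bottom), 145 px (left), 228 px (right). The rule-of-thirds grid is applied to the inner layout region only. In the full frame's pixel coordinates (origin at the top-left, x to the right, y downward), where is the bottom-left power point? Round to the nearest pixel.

Content width = 1113 − 145 − 228 = 740 px; content height = 2261 − 236 − 443 = 1582 px.
Bottom-left is one-third across and two-thirds down within the inner layout region.
x = 145 + 1 × 740/3 = 145 + 246.67 ≈ 392
y = 236 + 2 × 1582/3 = 236 + 1054.67 ≈ 1291

x = 392 px, y = 1291 px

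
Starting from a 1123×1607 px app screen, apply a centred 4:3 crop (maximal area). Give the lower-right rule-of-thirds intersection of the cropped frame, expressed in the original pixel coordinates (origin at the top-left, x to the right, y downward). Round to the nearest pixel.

(749, 944)

1123/1607 < 4/3, so the 4:3 crop keeps the full width 1123 and trims height to 1123 × 3/4 = 842.25 px.
Top offset = (1607 − 842.25)/2 = 382.38 px; left offset = 0.
Lower-right is two-thirds across and two-thirds down within the crop:
x = 0.00 + 2 × 1123.00/3 ≈ 749; y = 382.38 + 2 × 842.25/3 ≈ 944.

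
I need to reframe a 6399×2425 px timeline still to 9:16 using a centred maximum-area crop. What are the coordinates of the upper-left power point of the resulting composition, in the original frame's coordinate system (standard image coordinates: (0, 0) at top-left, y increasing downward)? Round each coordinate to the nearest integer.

(2972, 808)

6399/2425 > 9/16, so the 9:16 crop keeps the full height 2425 and trims width to 2425 × 9/16 = 1364.06 px.
Left offset = (6399 − 1364.06)/2 = 2517.47 px; top offset = 0.
Upper-left is one-third across and one-third down within the crop:
x = 2517.47 + 1 × 1364.06/3 ≈ 2972; y = 0.00 + 1 × 2425.00/3 ≈ 808.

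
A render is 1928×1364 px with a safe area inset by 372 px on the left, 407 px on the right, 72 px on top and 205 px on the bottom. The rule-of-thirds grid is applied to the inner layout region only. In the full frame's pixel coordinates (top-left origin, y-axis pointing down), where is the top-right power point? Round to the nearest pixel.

x = 1138 px, y = 434 px

Content width = 1928 − 372 − 407 = 1149 px; content height = 1364 − 72 − 205 = 1087 px.
Top-right is two-thirds across and one-third down within the inner layout region.
x = 372 + 2 × 1149/3 = 372 + 766.00 ≈ 1138
y = 72 + 1 × 1087/3 = 72 + 362.33 ≈ 434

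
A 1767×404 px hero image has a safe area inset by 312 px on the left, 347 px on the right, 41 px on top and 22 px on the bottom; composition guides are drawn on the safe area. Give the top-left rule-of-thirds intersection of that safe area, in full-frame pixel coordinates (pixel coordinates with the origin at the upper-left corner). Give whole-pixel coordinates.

Content width = 1767 − 312 − 347 = 1108 px; content height = 404 − 41 − 22 = 341 px.
Top-left is one-third across and one-third down within the safe area.
x = 312 + 1 × 1108/3 = 312 + 369.33 ≈ 681
y = 41 + 1 × 341/3 = 41 + 113.67 ≈ 155

x = 681 px, y = 155 px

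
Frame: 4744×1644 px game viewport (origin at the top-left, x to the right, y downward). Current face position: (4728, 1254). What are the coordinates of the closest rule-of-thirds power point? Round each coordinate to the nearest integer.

Third lines: x ∈ {1581, 3163}, y ∈ {548, 1096}.
4728 is closer to x = 3163; 1254 is closer to y = 1096.
So the nearest intersection is the lower-right power point.

x = 3163 px, y = 1096 px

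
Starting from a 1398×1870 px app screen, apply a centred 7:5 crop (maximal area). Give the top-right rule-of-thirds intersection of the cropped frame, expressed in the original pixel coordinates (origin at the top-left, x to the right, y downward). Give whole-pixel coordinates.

x = 932 px, y = 769 px

1398/1870 < 7/5, so the 7:5 crop keeps the full width 1398 and trims height to 1398 × 5/7 = 998.57 px.
Top offset = (1870 − 998.57)/2 = 435.71 px; left offset = 0.
Top-right is two-thirds across and one-third down within the crop:
x = 0.00 + 2 × 1398.00/3 ≈ 932; y = 435.71 + 1 × 998.57/3 ≈ 769.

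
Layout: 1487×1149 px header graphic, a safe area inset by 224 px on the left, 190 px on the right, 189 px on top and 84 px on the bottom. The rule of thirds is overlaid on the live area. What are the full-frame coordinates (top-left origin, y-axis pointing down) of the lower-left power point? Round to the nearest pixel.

(582, 773)

Content width = 1487 − 224 − 190 = 1073 px; content height = 1149 − 189 − 84 = 876 px.
Lower-left is one-third across and two-thirds down within the live area.
x = 224 + 1 × 1073/3 = 224 + 357.67 ≈ 582
y = 189 + 2 × 876/3 = 189 + 584.00 ≈ 773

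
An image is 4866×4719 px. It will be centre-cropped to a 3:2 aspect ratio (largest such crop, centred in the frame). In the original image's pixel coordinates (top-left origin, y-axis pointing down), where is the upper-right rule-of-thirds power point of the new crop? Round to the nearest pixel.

4866/4719 < 3/2, so the 3:2 crop keeps the full width 4866 and trims height to 4866 × 2/3 = 3244.00 px.
Top offset = (4719 − 3244.00)/2 = 737.50 px; left offset = 0.
Upper-right is two-thirds across and one-third down within the crop:
x = 0.00 + 2 × 4866.00/3 ≈ 3244; y = 737.50 + 1 × 3244.00/3 ≈ 1819.

(3244, 1819)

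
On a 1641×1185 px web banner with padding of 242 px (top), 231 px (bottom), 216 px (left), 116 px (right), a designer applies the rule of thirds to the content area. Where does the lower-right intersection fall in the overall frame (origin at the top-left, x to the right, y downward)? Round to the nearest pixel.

Content width = 1641 − 216 − 116 = 1309 px; content height = 1185 − 242 − 231 = 712 px.
Lower-right is two-thirds across and two-thirds down within the content area.
x = 216 + 2 × 1309/3 = 216 + 872.67 ≈ 1089
y = 242 + 2 × 712/3 = 242 + 474.67 ≈ 717

(1089, 717)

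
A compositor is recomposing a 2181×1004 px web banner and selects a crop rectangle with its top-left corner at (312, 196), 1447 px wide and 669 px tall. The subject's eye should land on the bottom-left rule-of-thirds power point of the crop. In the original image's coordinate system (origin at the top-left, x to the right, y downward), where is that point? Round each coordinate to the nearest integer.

(794, 642)

One third of the crop width 1447 is 482.33 px.
One third of the crop height 669 is 223.00 px.
The bottom-left point is one-third across and two-thirds down within the crop:
x = 312 + 1 × 482.33 ≈ 794; y = 196 + 2 × 223.00 ≈ 642.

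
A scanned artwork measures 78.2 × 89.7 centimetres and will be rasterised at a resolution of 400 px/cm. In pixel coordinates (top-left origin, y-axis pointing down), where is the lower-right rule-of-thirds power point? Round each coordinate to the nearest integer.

x = 20853 px, y = 23920 px

In pixels the canvas is 78.2 × 400 = 31280 wide and 89.7 × 400 = 35880 tall.
The lower-right point is two-thirds across and two-thirds down:
x = 2 × 31280/3 ≈ 20853; y = 2 × 35880/3 ≈ 23920.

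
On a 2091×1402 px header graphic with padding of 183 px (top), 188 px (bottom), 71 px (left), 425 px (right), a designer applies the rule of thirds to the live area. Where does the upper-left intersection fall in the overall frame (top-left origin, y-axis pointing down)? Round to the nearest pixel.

Content width = 2091 − 71 − 425 = 1595 px; content height = 1402 − 183 − 188 = 1031 px.
Upper-left is one-third across and one-third down within the live area.
x = 71 + 1 × 1595/3 = 71 + 531.67 ≈ 603
y = 183 + 1 × 1031/3 = 183 + 343.67 ≈ 527

(603, 527)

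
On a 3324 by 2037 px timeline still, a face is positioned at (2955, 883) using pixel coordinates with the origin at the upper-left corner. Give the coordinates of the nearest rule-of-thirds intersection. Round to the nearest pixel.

x = 2216 px, y = 679 px

Third lines: x ∈ {1108, 2216}, y ∈ {679, 1358}.
2955 is closer to x = 2216; 883 is closer to y = 679.
So the nearest intersection is the upper-right power point.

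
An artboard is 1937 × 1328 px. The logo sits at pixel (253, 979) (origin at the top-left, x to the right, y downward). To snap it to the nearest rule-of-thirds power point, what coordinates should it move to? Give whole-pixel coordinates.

x = 646 px, y = 885 px

Third lines: x ∈ {646, 1291}, y ∈ {443, 885}.
253 is closer to x = 646; 979 is closer to y = 885.
So the nearest intersection is the lower-left power point.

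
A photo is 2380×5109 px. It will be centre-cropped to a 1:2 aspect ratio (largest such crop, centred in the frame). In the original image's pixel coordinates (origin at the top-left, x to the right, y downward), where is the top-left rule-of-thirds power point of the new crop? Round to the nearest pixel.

2380/5109 < 1/2, so the 1:2 crop keeps the full width 2380 and trims height to 2380 × 2/1 = 4760.00 px.
Top offset = (5109 − 4760.00)/2 = 174.50 px; left offset = 0.
Top-left is one-third across and one-third down within the crop:
x = 0.00 + 1 × 2380.00/3 ≈ 793; y = 174.50 + 1 × 4760.00/3 ≈ 1761.

(793, 1761)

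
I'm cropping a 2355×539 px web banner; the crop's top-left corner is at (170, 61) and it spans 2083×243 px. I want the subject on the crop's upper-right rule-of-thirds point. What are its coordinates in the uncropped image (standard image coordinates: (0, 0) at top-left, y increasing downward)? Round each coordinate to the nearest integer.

One third of the crop width 2083 is 694.33 px.
One third of the crop height 243 is 81.00 px.
The upper-right point is two-thirds across and one-third down within the crop:
x = 170 + 2 × 694.33 ≈ 1559; y = 61 + 1 × 81.00 ≈ 142.

(1559, 142)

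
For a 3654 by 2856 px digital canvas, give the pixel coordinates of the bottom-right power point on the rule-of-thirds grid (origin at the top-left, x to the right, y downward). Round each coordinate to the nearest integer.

x = 2436 px, y = 1904 px

The bottom-right point sits two-thirds of the way across and two-thirds of the way down.
x = 2 × 3654/3 ≈ 2436; y = 2 × 2856/3 ≈ 1904.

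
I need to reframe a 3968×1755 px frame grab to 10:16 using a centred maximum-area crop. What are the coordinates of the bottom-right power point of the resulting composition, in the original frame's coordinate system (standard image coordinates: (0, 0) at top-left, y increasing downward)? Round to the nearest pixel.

x = 2167 px, y = 1170 px

3968/1755 > 10/16, so the 10:16 crop keeps the full height 1755 and trims width to 1755 × 10/16 = 1096.88 px.
Left offset = (3968 − 1096.88)/2 = 1435.56 px; top offset = 0.
Bottom-right is two-thirds across and two-thirds down within the crop:
x = 1435.56 + 2 × 1096.88/3 ≈ 2167; y = 0.00 + 2 × 1755.00/3 ≈ 1170.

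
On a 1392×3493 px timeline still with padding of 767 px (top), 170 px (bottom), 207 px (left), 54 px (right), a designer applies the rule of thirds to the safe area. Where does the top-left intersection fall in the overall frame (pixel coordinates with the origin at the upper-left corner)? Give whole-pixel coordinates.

Content width = 1392 − 207 − 54 = 1131 px; content height = 3493 − 767 − 170 = 2556 px.
Top-left is one-third across and one-third down within the safe area.
x = 207 + 1 × 1131/3 = 207 + 377.00 ≈ 584
y = 767 + 1 × 2556/3 = 767 + 852.00 ≈ 1619

x = 584 px, y = 1619 px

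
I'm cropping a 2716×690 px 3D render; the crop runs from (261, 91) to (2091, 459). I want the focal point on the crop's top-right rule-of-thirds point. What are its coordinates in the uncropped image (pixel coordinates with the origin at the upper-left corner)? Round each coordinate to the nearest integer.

Crop width = 2091 − 261 = 1830 px; one third is 610.00 px.
Crop height = 459 − 91 = 368 px; one third is 122.67 px.
The top-right point is two-thirds across and one-third down within the crop:
x = 261 + 2 × 610.00 ≈ 1481; y = 91 + 1 × 122.67 ≈ 214.

(1481, 214)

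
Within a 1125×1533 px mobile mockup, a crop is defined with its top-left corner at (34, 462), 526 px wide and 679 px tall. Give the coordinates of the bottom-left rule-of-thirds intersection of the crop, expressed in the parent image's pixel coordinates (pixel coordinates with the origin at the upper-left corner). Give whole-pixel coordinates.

One third of the crop width 526 is 175.33 px.
One third of the crop height 679 is 226.33 px.
The bottom-left point is one-third across and two-thirds down within the crop:
x = 34 + 1 × 175.33 ≈ 209; y = 462 + 2 × 226.33 ≈ 915.

x = 209 px, y = 915 px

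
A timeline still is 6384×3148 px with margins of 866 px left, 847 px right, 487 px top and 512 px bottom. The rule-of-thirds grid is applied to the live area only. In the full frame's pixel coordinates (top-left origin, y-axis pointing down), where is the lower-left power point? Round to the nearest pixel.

x = 2423 px, y = 1920 px

Content width = 6384 − 866 − 847 = 4671 px; content height = 3148 − 487 − 512 = 2149 px.
Lower-left is one-third across and two-thirds down within the live area.
x = 866 + 1 × 4671/3 = 866 + 1557.00 ≈ 2423
y = 487 + 2 × 2149/3 = 487 + 1432.67 ≈ 1920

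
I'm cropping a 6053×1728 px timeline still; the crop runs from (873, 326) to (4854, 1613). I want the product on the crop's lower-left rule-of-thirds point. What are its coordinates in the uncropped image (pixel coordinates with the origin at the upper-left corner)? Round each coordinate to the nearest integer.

x = 2200 px, y = 1184 px

Crop width = 4854 − 873 = 3981 px; one third is 1327.00 px.
Crop height = 1613 − 326 = 1287 px; one third is 429.00 px.
The lower-left point is one-third across and two-thirds down within the crop:
x = 873 + 1 × 1327.00 ≈ 2200; y = 326 + 2 × 429.00 ≈ 1184.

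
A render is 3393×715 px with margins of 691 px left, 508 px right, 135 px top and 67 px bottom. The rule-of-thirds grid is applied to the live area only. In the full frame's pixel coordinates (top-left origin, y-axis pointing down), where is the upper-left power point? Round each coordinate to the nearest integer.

Content width = 3393 − 691 − 508 = 2194 px; content height = 715 − 135 − 67 = 513 px.
Upper-left is one-third across and one-third down within the live area.
x = 691 + 1 × 2194/3 = 691 + 731.33 ≈ 1422
y = 135 + 1 × 513/3 = 135 + 171.00 ≈ 306

x = 1422 px, y = 306 px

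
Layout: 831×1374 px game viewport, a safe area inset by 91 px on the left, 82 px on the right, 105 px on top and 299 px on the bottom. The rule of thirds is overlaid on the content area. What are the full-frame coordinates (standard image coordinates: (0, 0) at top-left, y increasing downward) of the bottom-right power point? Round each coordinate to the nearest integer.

Content width = 831 − 91 − 82 = 658 px; content height = 1374 − 105 − 299 = 970 px.
Bottom-right is two-thirds across and two-thirds down within the content area.
x = 91 + 2 × 658/3 = 91 + 438.67 ≈ 530
y = 105 + 2 × 970/3 = 105 + 646.67 ≈ 752

(530, 752)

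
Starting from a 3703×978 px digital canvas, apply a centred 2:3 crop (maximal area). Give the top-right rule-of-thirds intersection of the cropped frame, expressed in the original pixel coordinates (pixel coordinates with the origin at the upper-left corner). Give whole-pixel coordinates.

3703/978 > 2/3, so the 2:3 crop keeps the full height 978 and trims width to 978 × 2/3 = 652.00 px.
Left offset = (3703 − 652.00)/2 = 1525.50 px; top offset = 0.
Top-right is two-thirds across and one-third down within the crop:
x = 1525.50 + 2 × 652.00/3 ≈ 1960; y = 0.00 + 1 × 978.00/3 ≈ 326.

x = 1960 px, y = 326 px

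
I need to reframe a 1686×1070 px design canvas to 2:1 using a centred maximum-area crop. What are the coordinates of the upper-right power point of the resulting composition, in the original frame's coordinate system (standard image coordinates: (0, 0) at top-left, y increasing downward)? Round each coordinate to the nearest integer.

(1124, 395)

1686/1070 < 2/1, so the 2:1 crop keeps the full width 1686 and trims height to 1686 × 1/2 = 843.00 px.
Top offset = (1070 − 843.00)/2 = 113.50 px; left offset = 0.
Upper-right is two-thirds across and one-third down within the crop:
x = 0.00 + 2 × 1686.00/3 ≈ 1124; y = 113.50 + 1 × 843.00/3 ≈ 395.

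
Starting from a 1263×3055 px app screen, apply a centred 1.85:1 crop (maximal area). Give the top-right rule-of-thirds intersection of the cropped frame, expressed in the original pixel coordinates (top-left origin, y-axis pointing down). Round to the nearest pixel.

1263/3055 < 1.85/1, so the 1.85:1 crop keeps the full width 1263 and trims height to 1263 × 1/1.85 = 682.70 px.
Top offset = (3055 − 682.70)/2 = 1186.15 px; left offset = 0.
Top-right is two-thirds across and one-third down within the crop:
x = 0.00 + 2 × 1263.00/3 ≈ 842; y = 1186.15 + 1 × 682.70/3 ≈ 1414.

(842, 1414)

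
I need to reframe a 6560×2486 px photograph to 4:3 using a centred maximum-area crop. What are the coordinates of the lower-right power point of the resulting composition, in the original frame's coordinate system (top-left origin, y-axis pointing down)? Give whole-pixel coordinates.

6560/2486 > 4/3, so the 4:3 crop keeps the full height 2486 and trims width to 2486 × 4/3 = 3314.67 px.
Left offset = (6560 − 3314.67)/2 = 1622.67 px; top offset = 0.
Lower-right is two-thirds across and two-thirds down within the crop:
x = 1622.67 + 2 × 3314.67/3 ≈ 3832; y = 0.00 + 2 × 2486.00/3 ≈ 1657.

x = 3832 px, y = 1657 px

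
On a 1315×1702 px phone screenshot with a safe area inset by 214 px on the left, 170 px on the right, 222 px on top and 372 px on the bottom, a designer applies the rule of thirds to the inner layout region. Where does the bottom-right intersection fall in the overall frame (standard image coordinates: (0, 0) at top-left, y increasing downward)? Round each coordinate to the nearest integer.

Content width = 1315 − 214 − 170 = 931 px; content height = 1702 − 222 − 372 = 1108 px.
Bottom-right is two-thirds across and two-thirds down within the inner layout region.
x = 214 + 2 × 931/3 = 214 + 620.67 ≈ 835
y = 222 + 2 × 1108/3 = 222 + 738.67 ≈ 961

(835, 961)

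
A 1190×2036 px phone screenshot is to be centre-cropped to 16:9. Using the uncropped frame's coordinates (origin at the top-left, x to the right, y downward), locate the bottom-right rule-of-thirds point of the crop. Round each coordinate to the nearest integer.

1190/2036 < 16/9, so the 16:9 crop keeps the full width 1190 and trims height to 1190 × 9/16 = 669.38 px.
Top offset = (2036 − 669.38)/2 = 683.31 px; left offset = 0.
Bottom-right is two-thirds across and two-thirds down within the crop:
x = 0.00 + 2 × 1190.00/3 ≈ 793; y = 683.31 + 2 × 669.38/3 ≈ 1130.

x = 793 px, y = 1130 px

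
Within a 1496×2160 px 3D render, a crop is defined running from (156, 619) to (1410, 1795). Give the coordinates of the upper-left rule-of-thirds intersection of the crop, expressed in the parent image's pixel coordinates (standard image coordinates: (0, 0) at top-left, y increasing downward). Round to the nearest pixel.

Crop width = 1410 − 156 = 1254 px; one third is 418.00 px.
Crop height = 1795 − 619 = 1176 px; one third is 392.00 px.
The upper-left point is one-third across and one-third down within the crop:
x = 156 + 1 × 418.00 ≈ 574; y = 619 + 1 × 392.00 ≈ 1011.

x = 574 px, y = 1011 px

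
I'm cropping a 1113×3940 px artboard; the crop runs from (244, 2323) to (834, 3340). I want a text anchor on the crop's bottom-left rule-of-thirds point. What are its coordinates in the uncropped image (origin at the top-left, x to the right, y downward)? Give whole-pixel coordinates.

(441, 3001)

Crop width = 834 − 244 = 590 px; one third is 196.67 px.
Crop height = 3340 − 2323 = 1017 px; one third is 339.00 px.
The bottom-left point is one-third across and two-thirds down within the crop:
x = 244 + 1 × 196.67 ≈ 441; y = 2323 + 2 × 339.00 ≈ 3001.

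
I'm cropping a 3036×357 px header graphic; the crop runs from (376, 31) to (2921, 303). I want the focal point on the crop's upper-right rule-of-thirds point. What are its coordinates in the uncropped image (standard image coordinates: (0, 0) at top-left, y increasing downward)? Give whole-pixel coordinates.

(2073, 122)

Crop width = 2921 − 376 = 2545 px; one third is 848.33 px.
Crop height = 303 − 31 = 272 px; one third is 90.67 px.
The upper-right point is two-thirds across and one-third down within the crop:
x = 376 + 2 × 848.33 ≈ 2073; y = 31 + 1 × 90.67 ≈ 122.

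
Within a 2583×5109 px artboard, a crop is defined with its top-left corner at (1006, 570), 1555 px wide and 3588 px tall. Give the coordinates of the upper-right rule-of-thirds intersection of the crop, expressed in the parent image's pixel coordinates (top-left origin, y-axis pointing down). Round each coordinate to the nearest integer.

x = 2043 px, y = 1766 px

One third of the crop width 1555 is 518.33 px.
One third of the crop height 3588 is 1196.00 px.
The upper-right point is two-thirds across and one-third down within the crop:
x = 1006 + 2 × 518.33 ≈ 2043; y = 570 + 1 × 1196.00 ≈ 1766.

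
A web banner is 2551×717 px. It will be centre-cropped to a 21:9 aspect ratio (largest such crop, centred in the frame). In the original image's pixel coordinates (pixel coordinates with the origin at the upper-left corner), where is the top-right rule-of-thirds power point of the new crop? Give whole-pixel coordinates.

(1554, 239)

2551/717 > 21/9, so the 21:9 crop keeps the full height 717 and trims width to 717 × 21/9 = 1673.00 px.
Left offset = (2551 − 1673.00)/2 = 439.00 px; top offset = 0.
Top-right is two-thirds across and one-third down within the crop:
x = 439.00 + 2 × 1673.00/3 ≈ 1554; y = 0.00 + 1 × 717.00/3 ≈ 239.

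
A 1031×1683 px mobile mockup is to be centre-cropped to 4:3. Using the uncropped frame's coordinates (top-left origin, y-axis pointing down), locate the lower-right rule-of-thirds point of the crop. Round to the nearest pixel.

(687, 970)

1031/1683 < 4/3, so the 4:3 crop keeps the full width 1031 and trims height to 1031 × 3/4 = 773.25 px.
Top offset = (1683 − 773.25)/2 = 454.88 px; left offset = 0.
Lower-right is two-thirds across and two-thirds down within the crop:
x = 0.00 + 2 × 1031.00/3 ≈ 687; y = 454.88 + 2 × 773.25/3 ≈ 970.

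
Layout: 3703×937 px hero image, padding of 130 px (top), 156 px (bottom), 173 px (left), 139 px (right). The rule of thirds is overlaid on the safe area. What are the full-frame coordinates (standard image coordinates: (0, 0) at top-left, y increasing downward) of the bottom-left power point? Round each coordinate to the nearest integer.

(1303, 564)

Content width = 3703 − 173 − 139 = 3391 px; content height = 937 − 130 − 156 = 651 px.
Bottom-left is one-third across and two-thirds down within the safe area.
x = 173 + 1 × 3391/3 = 173 + 1130.33 ≈ 1303
y = 130 + 2 × 651/3 = 130 + 434.00 ≈ 564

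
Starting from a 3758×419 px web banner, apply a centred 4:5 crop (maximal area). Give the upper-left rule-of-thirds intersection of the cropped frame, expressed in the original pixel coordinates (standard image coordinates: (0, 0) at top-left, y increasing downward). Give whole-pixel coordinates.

(1823, 140)

3758/419 > 4/5, so the 4:5 crop keeps the full height 419 and trims width to 419 × 4/5 = 335.20 px.
Left offset = (3758 − 335.20)/2 = 1711.40 px; top offset = 0.
Upper-left is one-third across and one-third down within the crop:
x = 1711.40 + 1 × 335.20/3 ≈ 1823; y = 0.00 + 1 × 419.00/3 ≈ 140.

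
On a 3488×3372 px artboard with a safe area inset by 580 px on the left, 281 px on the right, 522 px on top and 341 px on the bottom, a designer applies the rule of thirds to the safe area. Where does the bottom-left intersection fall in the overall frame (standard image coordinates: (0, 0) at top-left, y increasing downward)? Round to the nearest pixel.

Content width = 3488 − 580 − 281 = 2627 px; content height = 3372 − 522 − 341 = 2509 px.
Bottom-left is one-third across and two-thirds down within the safe area.
x = 580 + 1 × 2627/3 = 580 + 875.67 ≈ 1456
y = 522 + 2 × 2509/3 = 522 + 1672.67 ≈ 2195

(1456, 2195)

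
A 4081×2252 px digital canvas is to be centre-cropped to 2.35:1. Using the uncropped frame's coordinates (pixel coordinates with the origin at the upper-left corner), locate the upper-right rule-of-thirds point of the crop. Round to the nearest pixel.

x = 2721 px, y = 837 px

4081/2252 < 2.35/1, so the 2.35:1 crop keeps the full width 4081 and trims height to 4081 × 1/2.35 = 1736.60 px.
Top offset = (2252 − 1736.60)/2 = 257.70 px; left offset = 0.
Upper-right is two-thirds across and one-third down within the crop:
x = 0.00 + 2 × 4081.00/3 ≈ 2721; y = 257.70 + 1 × 1736.60/3 ≈ 837.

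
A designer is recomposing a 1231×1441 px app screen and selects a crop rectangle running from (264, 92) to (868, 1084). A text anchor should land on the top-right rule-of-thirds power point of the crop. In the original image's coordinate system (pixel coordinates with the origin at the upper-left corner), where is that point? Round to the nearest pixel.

Crop width = 868 − 264 = 604 px; one third is 201.33 px.
Crop height = 1084 − 92 = 992 px; one third is 330.67 px.
The top-right point is two-thirds across and one-third down within the crop:
x = 264 + 2 × 201.33 ≈ 667; y = 92 + 1 × 330.67 ≈ 423.

(667, 423)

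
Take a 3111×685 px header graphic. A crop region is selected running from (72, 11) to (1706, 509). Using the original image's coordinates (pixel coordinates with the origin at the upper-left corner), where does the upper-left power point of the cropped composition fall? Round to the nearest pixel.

Crop width = 1706 − 72 = 1634 px; one third is 544.67 px.
Crop height = 509 − 11 = 498 px; one third is 166.00 px.
The upper-left point is one-third across and one-third down within the crop:
x = 72 + 1 × 544.67 ≈ 617; y = 11 + 1 × 166.00 ≈ 177.

(617, 177)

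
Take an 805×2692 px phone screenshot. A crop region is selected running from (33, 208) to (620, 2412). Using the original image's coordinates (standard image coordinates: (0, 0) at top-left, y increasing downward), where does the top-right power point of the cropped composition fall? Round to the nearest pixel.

Crop width = 620 − 33 = 587 px; one third is 195.67 px.
Crop height = 2412 − 208 = 2204 px; one third is 734.67 px.
The top-right point is two-thirds across and one-third down within the crop:
x = 33 + 2 × 195.67 ≈ 424; y = 208 + 1 × 734.67 ≈ 943.

(424, 943)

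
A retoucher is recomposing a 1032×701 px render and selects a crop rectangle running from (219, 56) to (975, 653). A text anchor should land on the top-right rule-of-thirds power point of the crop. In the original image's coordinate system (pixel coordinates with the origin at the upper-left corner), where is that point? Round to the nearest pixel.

Crop width = 975 − 219 = 756 px; one third is 252.00 px.
Crop height = 653 − 56 = 597 px; one third is 199.00 px.
The top-right point is two-thirds across and one-third down within the crop:
x = 219 + 2 × 252.00 ≈ 723; y = 56 + 1 × 199.00 ≈ 255.

x = 723 px, y = 255 px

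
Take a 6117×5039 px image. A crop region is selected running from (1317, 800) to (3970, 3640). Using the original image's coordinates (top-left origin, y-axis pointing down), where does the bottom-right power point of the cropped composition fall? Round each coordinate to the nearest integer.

(3086, 2693)

Crop width = 3970 − 1317 = 2653 px; one third is 884.33 px.
Crop height = 3640 − 800 = 2840 px; one third is 946.67 px.
The bottom-right point is two-thirds across and two-thirds down within the crop:
x = 1317 + 2 × 884.33 ≈ 3086; y = 800 + 2 × 946.67 ≈ 2693.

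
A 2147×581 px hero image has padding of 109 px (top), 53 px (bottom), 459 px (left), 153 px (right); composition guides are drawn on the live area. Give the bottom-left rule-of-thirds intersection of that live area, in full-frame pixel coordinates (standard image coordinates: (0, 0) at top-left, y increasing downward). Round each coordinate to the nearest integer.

Content width = 2147 − 459 − 153 = 1535 px; content height = 581 − 109 − 53 = 419 px.
Bottom-left is one-third across and two-thirds down within the live area.
x = 459 + 1 × 1535/3 = 459 + 511.67 ≈ 971
y = 109 + 2 × 419/3 = 109 + 279.33 ≈ 388

(971, 388)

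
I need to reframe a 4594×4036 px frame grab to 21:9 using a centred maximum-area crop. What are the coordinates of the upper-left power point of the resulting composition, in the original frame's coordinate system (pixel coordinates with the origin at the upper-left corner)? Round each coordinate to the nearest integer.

4594/4036 < 21/9, so the 21:9 crop keeps the full width 4594 and trims height to 4594 × 9/21 = 1968.86 px.
Top offset = (4036 − 1968.86)/2 = 1033.57 px; left offset = 0.
Upper-left is one-third across and one-third down within the crop:
x = 0.00 + 1 × 4594.00/3 ≈ 1531; y = 1033.57 + 1 × 1968.86/3 ≈ 1690.

(1531, 1690)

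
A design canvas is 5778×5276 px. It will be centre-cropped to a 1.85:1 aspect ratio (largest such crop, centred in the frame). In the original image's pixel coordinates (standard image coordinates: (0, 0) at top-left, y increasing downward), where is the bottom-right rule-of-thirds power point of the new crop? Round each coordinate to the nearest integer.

x = 3852 px, y = 3159 px

5778/5276 < 1.85/1, so the 1.85:1 crop keeps the full width 5778 and trims height to 5778 × 1/1.85 = 3123.24 px.
Top offset = (5276 − 3123.24)/2 = 1076.38 px; left offset = 0.
Bottom-right is two-thirds across and two-thirds down within the crop:
x = 0.00 + 2 × 5778.00/3 ≈ 3852; y = 1076.38 + 2 × 3123.24/3 ≈ 3159.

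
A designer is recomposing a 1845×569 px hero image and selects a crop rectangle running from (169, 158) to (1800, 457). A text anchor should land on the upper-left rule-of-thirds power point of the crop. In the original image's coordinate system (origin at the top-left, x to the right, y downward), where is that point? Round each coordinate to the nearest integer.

x = 713 px, y = 258 px

Crop width = 1800 − 169 = 1631 px; one third is 543.67 px.
Crop height = 457 − 158 = 299 px; one third is 99.67 px.
The upper-left point is one-third across and one-third down within the crop:
x = 169 + 1 × 543.67 ≈ 713; y = 158 + 1 × 99.67 ≈ 258.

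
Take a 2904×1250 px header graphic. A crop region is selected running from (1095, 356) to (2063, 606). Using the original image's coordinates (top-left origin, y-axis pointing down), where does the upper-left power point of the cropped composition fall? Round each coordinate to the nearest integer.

(1418, 439)

Crop width = 2063 − 1095 = 968 px; one third is 322.67 px.
Crop height = 606 − 356 = 250 px; one third is 83.33 px.
The upper-left point is one-third across and one-third down within the crop:
x = 1095 + 1 × 322.67 ≈ 1418; y = 356 + 1 × 83.33 ≈ 439.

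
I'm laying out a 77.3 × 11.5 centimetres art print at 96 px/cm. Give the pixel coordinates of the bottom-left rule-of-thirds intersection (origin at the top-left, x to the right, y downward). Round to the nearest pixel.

(2474, 736)

In pixels the canvas is 77.3 × 96 = 7420.8 wide and 11.5 × 96 = 1104 tall.
The bottom-left point is one-third across and two-thirds down:
x = 1 × 7420.8/3 ≈ 2474; y = 2 × 1104/3 ≈ 736.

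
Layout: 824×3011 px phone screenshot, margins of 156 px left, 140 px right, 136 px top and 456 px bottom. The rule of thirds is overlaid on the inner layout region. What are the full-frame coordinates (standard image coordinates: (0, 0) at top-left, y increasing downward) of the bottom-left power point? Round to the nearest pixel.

(332, 1749)

Content width = 824 − 156 − 140 = 528 px; content height = 3011 − 136 − 456 = 2419 px.
Bottom-left is one-third across and two-thirds down within the inner layout region.
x = 156 + 1 × 528/3 = 156 + 176.00 ≈ 332
y = 136 + 2 × 2419/3 = 136 + 1612.67 ≈ 1749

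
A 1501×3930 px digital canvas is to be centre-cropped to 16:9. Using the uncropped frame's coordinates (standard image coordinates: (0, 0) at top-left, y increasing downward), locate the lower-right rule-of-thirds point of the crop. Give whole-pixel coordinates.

1501/3930 < 16/9, so the 16:9 crop keeps the full width 1501 and trims height to 1501 × 9/16 = 844.31 px.
Top offset = (3930 − 844.31)/2 = 1542.84 px; left offset = 0.
Lower-right is two-thirds across and two-thirds down within the crop:
x = 0.00 + 2 × 1501.00/3 ≈ 1001; y = 1542.84 + 2 × 844.31/3 ≈ 2106.

x = 1001 px, y = 2106 px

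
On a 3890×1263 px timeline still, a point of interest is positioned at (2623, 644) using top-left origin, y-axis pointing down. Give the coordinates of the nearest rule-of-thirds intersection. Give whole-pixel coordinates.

(2593, 842)

Third lines: x ∈ {1297, 2593}, y ∈ {421, 842}.
2623 is closer to x = 2593; 644 is closer to y = 842.
So the nearest intersection is the lower-right power point.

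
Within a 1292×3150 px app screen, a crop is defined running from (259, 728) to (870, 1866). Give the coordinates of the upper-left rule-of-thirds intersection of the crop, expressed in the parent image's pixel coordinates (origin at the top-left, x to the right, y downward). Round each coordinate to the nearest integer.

(463, 1107)

Crop width = 870 − 259 = 611 px; one third is 203.67 px.
Crop height = 1866 − 728 = 1138 px; one third is 379.33 px.
The upper-left point is one-third across and one-third down within the crop:
x = 259 + 1 × 203.67 ≈ 463; y = 728 + 1 × 379.33 ≈ 1107.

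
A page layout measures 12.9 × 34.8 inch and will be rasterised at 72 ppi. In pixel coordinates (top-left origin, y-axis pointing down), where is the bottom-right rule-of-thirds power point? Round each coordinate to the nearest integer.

In pixels the canvas is 12.9 × 72 = 928.8 wide and 34.8 × 72 = 2505.6 tall.
The bottom-right point is two-thirds across and two-thirds down:
x = 2 × 928.8/3 ≈ 619; y = 2 × 2505.6/3 ≈ 1670.

x = 619 px, y = 1670 px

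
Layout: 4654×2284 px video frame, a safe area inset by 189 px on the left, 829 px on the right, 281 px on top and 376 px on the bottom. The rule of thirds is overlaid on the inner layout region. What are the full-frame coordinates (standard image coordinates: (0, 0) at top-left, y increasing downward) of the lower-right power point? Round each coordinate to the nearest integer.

x = 2613 px, y = 1366 px

Content width = 4654 − 189 − 829 = 3636 px; content height = 2284 − 281 − 376 = 1627 px.
Lower-right is two-thirds across and two-thirds down within the inner layout region.
x = 189 + 2 × 3636/3 = 189 + 2424.00 ≈ 2613
y = 281 + 2 × 1627/3 = 281 + 1084.67 ≈ 1366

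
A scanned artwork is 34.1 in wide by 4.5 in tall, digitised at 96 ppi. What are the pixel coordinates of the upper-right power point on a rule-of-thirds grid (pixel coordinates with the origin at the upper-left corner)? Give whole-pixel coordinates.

In pixels the canvas is 34.1 × 96 = 3273.6 wide and 4.5 × 96 = 432 tall.
The upper-right point is two-thirds across and one-third down:
x = 2 × 3273.6/3 ≈ 2182; y = 1 × 432/3 ≈ 144.

(2182, 144)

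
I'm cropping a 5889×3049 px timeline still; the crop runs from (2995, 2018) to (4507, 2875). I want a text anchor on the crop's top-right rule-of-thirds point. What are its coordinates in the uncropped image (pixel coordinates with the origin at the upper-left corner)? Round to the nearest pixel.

(4003, 2304)

Crop width = 4507 − 2995 = 1512 px; one third is 504.00 px.
Crop height = 2875 − 2018 = 857 px; one third is 285.67 px.
The top-right point is two-thirds across and one-third down within the crop:
x = 2995 + 2 × 504.00 ≈ 4003; y = 2018 + 1 × 285.67 ≈ 2304.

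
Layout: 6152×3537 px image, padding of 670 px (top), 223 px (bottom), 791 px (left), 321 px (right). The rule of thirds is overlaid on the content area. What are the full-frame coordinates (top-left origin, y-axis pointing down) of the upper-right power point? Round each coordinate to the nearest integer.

Content width = 6152 − 791 − 321 = 5040 px; content height = 3537 − 670 − 223 = 2644 px.
Upper-right is two-thirds across and one-third down within the content area.
x = 791 + 2 × 5040/3 = 791 + 3360.00 ≈ 4151
y = 670 + 1 × 2644/3 = 670 + 881.33 ≈ 1551

x = 4151 px, y = 1551 px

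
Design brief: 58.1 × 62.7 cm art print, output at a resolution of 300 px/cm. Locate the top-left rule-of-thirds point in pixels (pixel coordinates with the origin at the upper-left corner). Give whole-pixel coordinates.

(5810, 6270)

In pixels the canvas is 58.1 × 300 = 17430 wide and 62.7 × 300 = 18810 tall.
The top-left point is one-third across and one-third down:
x = 1 × 17430/3 ≈ 5810; y = 1 × 18810/3 ≈ 6270.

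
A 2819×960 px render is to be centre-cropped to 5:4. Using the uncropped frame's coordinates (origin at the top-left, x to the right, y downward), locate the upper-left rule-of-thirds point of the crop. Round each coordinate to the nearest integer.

2819/960 > 5/4, so the 5:4 crop keeps the full height 960 and trims width to 960 × 5/4 = 1200.00 px.
Left offset = (2819 − 1200.00)/2 = 809.50 px; top offset = 0.
Upper-left is one-third across and one-third down within the crop:
x = 809.50 + 1 × 1200.00/3 ≈ 1210; y = 0.00 + 1 × 960.00/3 ≈ 320.

(1210, 320)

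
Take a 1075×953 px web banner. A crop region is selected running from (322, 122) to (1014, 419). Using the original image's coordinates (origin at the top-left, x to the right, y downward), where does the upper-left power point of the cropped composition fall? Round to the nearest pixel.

Crop width = 1014 − 322 = 692 px; one third is 230.67 px.
Crop height = 419 − 122 = 297 px; one third is 99.00 px.
The upper-left point is one-third across and one-third down within the crop:
x = 322 + 1 × 230.67 ≈ 553; y = 122 + 1 × 99.00 ≈ 221.

(553, 221)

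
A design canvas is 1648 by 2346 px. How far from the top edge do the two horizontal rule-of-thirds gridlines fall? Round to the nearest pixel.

2346 / 3 = 782, so the horizontal lines sit at one and two thirds of 2346.

y = 782 px and y = 1564 px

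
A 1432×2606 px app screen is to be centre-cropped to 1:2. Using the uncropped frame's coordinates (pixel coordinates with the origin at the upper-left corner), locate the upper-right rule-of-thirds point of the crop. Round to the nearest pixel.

1432/2606 > 1/2, so the 1:2 crop keeps the full height 2606 and trims width to 2606 × 1/2 = 1303.00 px.
Left offset = (1432 − 1303.00)/2 = 64.50 px; top offset = 0.
Upper-right is two-thirds across and one-third down within the crop:
x = 64.50 + 2 × 1303.00/3 ≈ 933; y = 0.00 + 1 × 2606.00/3 ≈ 869.

x = 933 px, y = 869 px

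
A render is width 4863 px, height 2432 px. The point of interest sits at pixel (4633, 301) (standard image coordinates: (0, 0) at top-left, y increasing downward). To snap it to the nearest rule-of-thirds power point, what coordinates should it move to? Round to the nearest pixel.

(3242, 811)

Third lines: x ∈ {1621, 3242}, y ∈ {811, 1621}.
4633 is closer to x = 3242; 301 is closer to y = 811.
So the nearest intersection is the upper-right power point.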